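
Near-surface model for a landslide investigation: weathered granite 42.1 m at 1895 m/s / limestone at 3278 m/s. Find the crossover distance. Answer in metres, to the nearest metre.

x_cross = 2h·√((V₂+V₁)/(V₂−V₁)).
(V₂+V₁)/(V₂−V₁) = (3278+1895)/(3278−1895) = 3.7404; √ = 1.9340.
x_cross = 2·42.1·1.9340 = 162.84 m.

163 m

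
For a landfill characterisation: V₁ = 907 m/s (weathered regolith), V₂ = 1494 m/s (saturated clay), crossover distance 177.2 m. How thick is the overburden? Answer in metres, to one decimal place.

x_cross = 2h·√((V₂+V₁)/(V₂−V₁)) → h = x_cross / (2·√((V₂+V₁)/(V₂−V₁))).
√((V₂+V₁)/(V₂−V₁)) = √((1494+907)/(1494−907)) = 2.0224.
h = 177.2 / (2·2.0224) = 43.81 m.

43.8 m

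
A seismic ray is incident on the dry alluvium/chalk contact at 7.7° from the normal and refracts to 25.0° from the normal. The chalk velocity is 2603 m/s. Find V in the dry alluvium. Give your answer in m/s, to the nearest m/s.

825 m/s

sin 7.7° = 0.1340; sin 25.0° = 0.4226.
V₁ = V₂·(sin θ₁/sin θ₂) = 2603·(0.1340/0.4226) = 825.25 m/s.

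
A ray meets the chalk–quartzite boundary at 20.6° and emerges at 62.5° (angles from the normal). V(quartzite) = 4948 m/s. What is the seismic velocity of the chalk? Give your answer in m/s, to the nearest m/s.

1963 m/s

Snell's law: sin 20.6°/V₁ = sin 62.5°/V₂.
V₁ = V₂·sin 20.6°/sin 62.5° = 4948 × 0.3967 = 1962.67 m/s.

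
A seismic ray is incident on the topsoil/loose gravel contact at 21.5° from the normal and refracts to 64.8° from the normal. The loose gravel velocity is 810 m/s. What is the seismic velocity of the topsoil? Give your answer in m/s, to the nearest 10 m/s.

330 m/s

sin 21.5° = 0.3665; sin 64.8° = 0.9048.
V₁ = V₂·(sin θ₁/sin θ₂) = 810·(0.3665/0.9048) = 328.09 m/s.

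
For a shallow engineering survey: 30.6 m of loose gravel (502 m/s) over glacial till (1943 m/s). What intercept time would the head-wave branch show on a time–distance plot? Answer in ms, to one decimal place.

tᵢ = 2h·√(V₂²−V₁²)/(V₁V₂).
√(V₂²−V₁²) = √(1943²−502²) = 1877.0 m/s.
tᵢ = 2·30.6·1877.0/(502·1943) = 0.11777 s.

117.8 ms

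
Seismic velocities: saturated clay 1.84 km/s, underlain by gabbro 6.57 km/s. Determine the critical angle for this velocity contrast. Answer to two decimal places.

Critical incidence: sin θ_c = V₁/V₂ = 1.84/6.57 = 0.2801.
θ_c = arcsin 0.2801 = 16.26°.

16.26°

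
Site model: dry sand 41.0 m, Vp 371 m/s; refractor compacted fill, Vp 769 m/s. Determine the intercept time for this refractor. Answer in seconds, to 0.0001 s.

0.1936 s

θ_c = arcsin(V₁/V₂) = arcsin(371/769) = 28.85°; cos θ_c = 0.8759.
tᵢ = 2h·cos θ_c / V₁ = 2·41.0·0.8759 / 371 = 0.19360 s.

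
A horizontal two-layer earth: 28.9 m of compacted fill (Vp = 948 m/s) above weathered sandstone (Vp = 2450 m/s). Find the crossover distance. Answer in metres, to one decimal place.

x_cross = 2h·√((V₂+V₁)/(V₂−V₁)).
(V₂+V₁)/(V₂−V₁) = (2450+948)/(2450−948) = 2.2623; √ = 1.5041.
x_cross = 2·28.9·1.5041 = 86.94 m.

86.9 m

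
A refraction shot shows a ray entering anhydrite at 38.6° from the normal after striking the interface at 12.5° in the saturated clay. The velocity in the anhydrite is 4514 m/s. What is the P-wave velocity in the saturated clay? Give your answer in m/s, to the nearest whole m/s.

1566 m/s

sin 12.5° = 0.2164; sin 38.6° = 0.6239.
V₁ = V₂·(sin θ₁/sin θ₂) = 4514·(0.2164/0.6239) = 1566.02 m/s.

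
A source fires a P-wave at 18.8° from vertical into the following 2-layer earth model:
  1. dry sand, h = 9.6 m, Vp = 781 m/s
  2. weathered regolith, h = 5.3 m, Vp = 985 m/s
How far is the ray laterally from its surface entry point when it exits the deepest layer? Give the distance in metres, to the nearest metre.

Ray parameter p = sin 18.8° / 781 m/s = 4.1263e-04 s/m.
Layer 1: θ = 18.80°; offset = 9.6·tan 18.80° = 3.268 m.
Layer 2: sin θ = p·985 = 0.4064 → θ = 23.98°; offset = 5.3·tan 23.98° = 2.358 m.
Σ offsets = 5.626 m.

6 m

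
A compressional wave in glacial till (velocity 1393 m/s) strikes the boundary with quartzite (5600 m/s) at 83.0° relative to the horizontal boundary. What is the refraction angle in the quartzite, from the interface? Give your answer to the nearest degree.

61°

Convert to the normal: θ₁ = 90° − 83.0° = 7.0°.
Snell's law: sin θ₂ = (V₂/V₁)·sin θ₁ = (5600/1393)·sin 7.0° = 0.4899.
θ₂ = arcsin 0.4899 = 29.34° from the normal.
From the interface: 90° − 29.34° = 60.66°.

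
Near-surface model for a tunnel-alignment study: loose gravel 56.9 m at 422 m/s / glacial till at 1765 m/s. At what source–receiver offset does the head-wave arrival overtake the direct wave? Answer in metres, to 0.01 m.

x_cross = 2h·√((V₂+V₁)/(V₂−V₁)).
(V₂+V₁)/(V₂−V₁) = (1765+422)/(1765−422) = 1.6284; √ = 1.2761.
x_cross = 2·56.9·1.2761 = 145.22 m.

145.22 m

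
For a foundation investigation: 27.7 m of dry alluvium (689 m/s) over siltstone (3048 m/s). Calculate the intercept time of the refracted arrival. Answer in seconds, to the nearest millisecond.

θ_c = arcsin(V₁/V₂) = arcsin(689/3048) = 13.06°; cos θ_c = 0.9741.
tᵢ = 2h·cos θ_c / V₁ = 2·27.7·0.9741 / 689 = 0.07833 s.

0.078 s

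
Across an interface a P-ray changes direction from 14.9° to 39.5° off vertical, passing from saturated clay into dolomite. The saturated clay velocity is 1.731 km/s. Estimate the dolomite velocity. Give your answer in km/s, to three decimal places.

Snell's law: sin 14.9°/V₁ = sin 39.5°/V₂.
V₂ = V₁·sin 39.5°/sin 14.9° = 1.731 × 2.4737 = 4.282 km/s.

4.282 km/s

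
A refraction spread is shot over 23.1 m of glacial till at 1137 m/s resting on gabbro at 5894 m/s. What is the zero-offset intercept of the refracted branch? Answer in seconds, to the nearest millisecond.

0.040 s

θ_c = arcsin(V₁/V₂) = arcsin(1137/5894) = 11.12°; cos θ_c = 0.9812.
tᵢ = 2h·cos θ_c / V₁ = 2·23.1·0.9812 / 1137 = 0.03987 s.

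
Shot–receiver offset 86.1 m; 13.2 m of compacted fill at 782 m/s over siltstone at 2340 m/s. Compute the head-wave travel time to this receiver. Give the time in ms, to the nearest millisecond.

θ_c = arcsin(V₁/V₂) = arcsin(782/2340) = 19.52°, cos θ_c = 0.9425.
Intercept time tᵢ = 2h cos θ_c / V₁ = 2·13.2·0.9425/782 = 0.03182 s.
t = x/V₂ + tᵢ = 86.1/2340 + 0.03182 = 0.06861 s.

69 ms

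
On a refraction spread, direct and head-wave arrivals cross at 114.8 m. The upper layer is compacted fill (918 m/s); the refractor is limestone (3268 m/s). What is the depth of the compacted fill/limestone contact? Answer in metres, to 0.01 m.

x_cross = 2h·√((V₂+V₁)/(V₂−V₁)) → h = x_cross / (2·√((V₂+V₁)/(V₂−V₁))).
√((V₂+V₁)/(V₂−V₁)) = √((3268+918)/(3268−918)) = 1.3346.
h = 114.8 / (2·1.3346) = 43.01 m.

43.01 m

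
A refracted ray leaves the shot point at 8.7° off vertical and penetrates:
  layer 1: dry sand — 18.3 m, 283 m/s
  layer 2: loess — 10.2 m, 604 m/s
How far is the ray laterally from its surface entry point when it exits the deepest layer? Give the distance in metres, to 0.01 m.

6.28 m

Apply Snell's law at each interface; in layer i the horizontal offset is hᵢ·tan θᵢ.
Layer 1: θ = 8.70°; offset = 18.3·tan 8.70° = 2.8003 m.
Layer 2: sin θ = 604·sin 8.7°/283 = 0.3228, θ = 18.83°; offset = 10.2·tan 18.83° = 3.4792 m.
Total horizontal offset = 6.2795 m.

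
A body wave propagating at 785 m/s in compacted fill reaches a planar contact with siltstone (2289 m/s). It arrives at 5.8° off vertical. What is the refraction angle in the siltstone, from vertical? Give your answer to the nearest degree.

17°

Snell's law: sin θ₂ = (V₂/V₁)·sin θ₁ = (2289/785)·sin 5.8° = 0.2947.
θ₂ = sin⁻¹(0.2947) = 17.14° (from vertical).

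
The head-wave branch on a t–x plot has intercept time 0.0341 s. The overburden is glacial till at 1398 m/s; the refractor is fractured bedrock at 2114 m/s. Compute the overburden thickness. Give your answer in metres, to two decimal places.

θ_c = arcsin(1398/2114) = 41.40°; cos θ_c = 0.7501.
tᵢ = 2h cos θ_c/V₁ ⇒ h = tᵢ·V₁/(2 cos θ_c) = 0.0341·1398/(2·0.7501) = 31.78 m.

31.78 m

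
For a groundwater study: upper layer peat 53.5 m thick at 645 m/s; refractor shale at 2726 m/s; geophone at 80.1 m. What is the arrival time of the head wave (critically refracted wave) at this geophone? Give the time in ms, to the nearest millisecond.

191 ms

θ_c = arcsin(V₁/V₂) = arcsin(645/2726) = 13.69°, cos θ_c = 0.9716.
Intercept time tᵢ = 2h cos θ_c / V₁ = 2·53.5·0.9716/645 = 0.16118 s.
t = x/V₂ + tᵢ = 80.1/2726 + 0.16118 = 0.19056 s.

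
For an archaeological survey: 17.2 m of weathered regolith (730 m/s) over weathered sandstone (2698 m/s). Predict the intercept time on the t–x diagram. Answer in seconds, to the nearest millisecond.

0.045 s

θ_c = arcsin(V₁/V₂) = arcsin(730/2698) = 15.70°; cos θ_c = 0.9627.
tᵢ = 2h·cos θ_c / V₁ = 2·17.2·0.9627 / 730 = 0.04537 s.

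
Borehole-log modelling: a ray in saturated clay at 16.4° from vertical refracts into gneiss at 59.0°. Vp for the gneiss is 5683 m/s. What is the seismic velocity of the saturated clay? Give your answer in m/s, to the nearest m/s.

Snell's law: sin 16.4°/V₁ = sin 59.0°/V₂.
V₁ = V₂·sin 16.4°/sin 59.0° = 5683 × 0.3294 = 1871.92 m/s.

1872 m/s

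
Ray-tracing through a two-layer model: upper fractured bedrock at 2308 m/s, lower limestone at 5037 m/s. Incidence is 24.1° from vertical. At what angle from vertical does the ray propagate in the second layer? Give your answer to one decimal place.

sin θ₁/V₁ = sin θ₂/V₂ ⇒ sin θ₂ = 5037·sin 24.1°/2308 = 5037·0.4083/2308 = 0.8911.
θ₂ = sin⁻¹(0.8911) = 63.02° (from vertical).

63.0°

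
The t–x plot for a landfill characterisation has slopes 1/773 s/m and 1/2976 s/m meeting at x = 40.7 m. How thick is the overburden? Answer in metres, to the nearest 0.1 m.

15.6 m

x_cross = 2h·√((V₂+V₁)/(V₂−V₁)) → h = x_cross / (2·√((V₂+V₁)/(V₂−V₁))).
√((V₂+V₁)/(V₂−V₁)) = √((2976+773)/(2976−773)) = 1.3045.
h = 40.7 / (2·1.3045) = 15.60 m.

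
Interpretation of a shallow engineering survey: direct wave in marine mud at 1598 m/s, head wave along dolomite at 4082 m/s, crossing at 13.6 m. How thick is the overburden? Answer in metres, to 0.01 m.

4.50 m

x_cross = 2h·√((V₂+V₁)/(V₂−V₁)) → h = x_cross / (2·√((V₂+V₁)/(V₂−V₁))).
√((V₂+V₁)/(V₂−V₁)) = √((4082+1598)/(4082−1598)) = 1.5122.
h = 13.6 / (2·1.5122) = 4.50 m.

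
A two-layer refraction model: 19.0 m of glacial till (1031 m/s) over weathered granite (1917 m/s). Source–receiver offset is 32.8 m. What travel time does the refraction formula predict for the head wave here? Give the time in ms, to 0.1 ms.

48.2 ms

t = x/V₂ + 2h·√(V₂²−V₁²)/(V₁V₂).
√(V₂²−V₁²) = √(1917²−1031²) = 1616.1 m/s; delay term = 2·19.0·1616.1/(1031·1917) = 0.03107 s.
t = 32.8/1917 + 0.03107 = 0.04818 s.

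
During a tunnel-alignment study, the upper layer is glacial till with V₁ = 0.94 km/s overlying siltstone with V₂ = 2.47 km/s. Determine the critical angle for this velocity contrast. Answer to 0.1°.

Critical incidence: sin θ_c = V₁/V₂ = 0.94/2.47 = 0.3806.
θ_c = arcsin 0.3806 = 22.37°.

22.4°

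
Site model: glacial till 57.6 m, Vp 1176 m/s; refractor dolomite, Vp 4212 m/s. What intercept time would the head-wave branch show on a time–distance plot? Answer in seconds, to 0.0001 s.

tᵢ = 2h·√(V₂²−V₁²)/(V₁V₂).
√(V₂²−V₁²) = √(4212²−1176²) = 4044.5 m/s.
tᵢ = 2·57.6·4044.5/(1176·4212) = 0.09406 s.

0.0941 s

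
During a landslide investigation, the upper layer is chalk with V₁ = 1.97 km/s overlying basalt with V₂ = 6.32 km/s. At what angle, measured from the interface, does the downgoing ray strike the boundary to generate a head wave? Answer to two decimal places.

At critical incidence the refracted ray runs along the interface (θ₂ = 90°), so sin θ_c = V₁/V₂.
θ_c = arcsin(1.97/6.32) = arcsin 0.3117 = 18.16°.
Measured from the interface: 90° − 18.16° = 71.84°.

71.84°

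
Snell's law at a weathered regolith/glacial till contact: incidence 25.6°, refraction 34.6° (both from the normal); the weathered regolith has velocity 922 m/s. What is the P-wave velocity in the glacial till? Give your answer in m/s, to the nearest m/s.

1212 m/s

sin 25.6° = 0.4321; sin 34.6° = 0.5678.
V₂ = V₁·(sin θ₂/sin θ₁) = 922·(0.5678/0.4321) = 1211.69 m/s.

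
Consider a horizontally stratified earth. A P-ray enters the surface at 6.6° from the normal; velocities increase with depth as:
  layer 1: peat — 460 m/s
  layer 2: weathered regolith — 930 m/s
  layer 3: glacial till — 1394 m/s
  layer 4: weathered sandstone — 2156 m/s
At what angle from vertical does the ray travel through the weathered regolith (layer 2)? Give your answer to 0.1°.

Ray parameter p = sin 6.6° / 460 = 2.4986e-04 s/m.
sin θ_2 = p·V_2 = 2.4986e-04 × 930 = 0.2324.
θ_2 = 13.44° from the vertical.

13.4°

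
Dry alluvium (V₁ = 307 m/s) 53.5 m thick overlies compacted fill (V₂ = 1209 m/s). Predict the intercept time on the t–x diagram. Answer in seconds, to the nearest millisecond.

0.337 s

θ_c = arcsin(V₁/V₂) = arcsin(307/1209) = 14.71°; cos θ_c = 0.9672.
tᵢ = 2h·cos θ_c / V₁ = 2·53.5·0.9672 / 307 = 0.33711 s.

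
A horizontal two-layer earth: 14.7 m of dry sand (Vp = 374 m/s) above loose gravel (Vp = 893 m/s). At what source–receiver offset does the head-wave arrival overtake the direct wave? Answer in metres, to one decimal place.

45.9 m

x_cross = 2h·√((V₂+V₁)/(V₂−V₁)).
(V₂+V₁)/(V₂−V₁) = (893+374)/(893−374) = 2.4412; √ = 1.5624.
x_cross = 2·14.7·1.5624 = 45.94 m.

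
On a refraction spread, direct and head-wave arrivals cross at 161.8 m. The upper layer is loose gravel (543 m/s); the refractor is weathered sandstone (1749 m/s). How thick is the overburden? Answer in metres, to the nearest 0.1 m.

h = (x_cross/2)·√((V₂−V₁)/(V₂+V₁)).
(V₂−V₁)/(V₂+V₁) = (1749−543)/(1749+543) = 0.5262; √ = 0.7254.
h = (161.8/2)·0.7254 = 58.68 m.

58.7 m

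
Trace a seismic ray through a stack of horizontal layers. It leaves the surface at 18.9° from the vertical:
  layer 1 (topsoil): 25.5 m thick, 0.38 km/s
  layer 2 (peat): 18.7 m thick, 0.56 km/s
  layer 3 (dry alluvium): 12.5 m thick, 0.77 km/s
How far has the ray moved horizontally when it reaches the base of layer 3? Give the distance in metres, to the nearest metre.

p = sin θ₁/V₁ = sin 18.9°/0.38 = 8.5241e-01 s/km is conserved through the stack.
Layer 1: θ = 18.90°; offset = 25.5·tan 18.90° = 8.731 m.
Layer 2: sin θ = p·0.56 = 0.4774 → θ = 28.51°; offset = 18.7·tan 28.51° = 10.159 m.
Layer 3: sin θ = p·0.77 = 0.6564 → θ = 41.02°; offset = 12.5·tan 41.02° = 10.875 m.
Total horizontal offset = 29.764 m.

30 m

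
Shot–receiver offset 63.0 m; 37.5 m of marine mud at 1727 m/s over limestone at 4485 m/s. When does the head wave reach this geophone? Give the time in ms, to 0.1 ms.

54.1 ms

θ_c = arcsin(V₁/V₂) = arcsin(1727/4485) = 22.65°, cos θ_c = 0.9229.
Intercept time tᵢ = 2h cos θ_c / V₁ = 2·37.5·0.9229/1727 = 0.04008 s.
t = x/V₂ + tᵢ = 63.0/4485 + 0.04008 = 0.05413 s.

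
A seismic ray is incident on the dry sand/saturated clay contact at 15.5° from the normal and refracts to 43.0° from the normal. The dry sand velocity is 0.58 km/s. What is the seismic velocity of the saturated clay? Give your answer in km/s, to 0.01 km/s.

Snell's law: sin 15.5°/V₁ = sin 43.0°/V₂.
V₂ = V₁·sin 43.0°/sin 15.5° = 0.58 × 2.5520 = 1.48 km/s.

1.48 km/s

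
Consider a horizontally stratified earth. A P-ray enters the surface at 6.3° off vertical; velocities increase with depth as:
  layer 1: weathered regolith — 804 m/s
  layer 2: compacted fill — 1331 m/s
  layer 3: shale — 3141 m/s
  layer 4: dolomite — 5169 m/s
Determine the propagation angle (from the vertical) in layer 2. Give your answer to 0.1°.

Ray parameter p = sin 6.3° / 804 = 1.3649e-04 s/m.
sin θ_2 = p·V_2 = 1.3649e-04 × 1331 = 0.1817.
θ_2 = arcsin 0.1817 = 10.47°.

10.5°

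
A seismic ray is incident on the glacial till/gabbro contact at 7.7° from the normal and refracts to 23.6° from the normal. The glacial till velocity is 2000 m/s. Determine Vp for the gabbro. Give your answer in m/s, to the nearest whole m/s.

sin 7.7° = 0.1340; sin 23.6° = 0.4003.
V₂ = V₁·(sin θ₂/sin θ₁) = 2000·(0.4003/0.1340) = 5975.97 m/s.

5976 m/s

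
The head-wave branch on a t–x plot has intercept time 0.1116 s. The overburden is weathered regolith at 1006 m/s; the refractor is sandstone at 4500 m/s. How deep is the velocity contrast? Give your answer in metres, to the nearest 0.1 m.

57.6 m

θ_c = arcsin(1006/4500) = 12.92°; cos θ_c = 0.9747.
tᵢ = 2h cos θ_c/V₁ ⇒ h = tᵢ·V₁/(2 cos θ_c) = 0.1116·1006/(2·0.9747) = 57.59 m.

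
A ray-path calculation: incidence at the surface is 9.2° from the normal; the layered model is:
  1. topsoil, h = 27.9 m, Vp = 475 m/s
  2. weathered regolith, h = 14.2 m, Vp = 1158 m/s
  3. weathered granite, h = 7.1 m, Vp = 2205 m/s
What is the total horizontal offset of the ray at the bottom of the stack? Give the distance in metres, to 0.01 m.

18.39 m

Apply Snell's law at each interface; in layer i the horizontal offset is hᵢ·tan θᵢ.
Layer 1: θ = 9.20°; offset = 27.9·tan 9.20° = 4.5188 m.
Layer 2: sin θ = 1158·sin 9.2°/475 = 0.3898, θ = 22.94°; offset = 14.2·tan 22.94° = 6.0101 m.
Layer 3: sin θ = 2205·sin 9.2°/475 = 0.7422, θ = 47.92°; offset = 7.1·tan 47.92° = 7.8627 m.
Σ offsets = 18.3916 m.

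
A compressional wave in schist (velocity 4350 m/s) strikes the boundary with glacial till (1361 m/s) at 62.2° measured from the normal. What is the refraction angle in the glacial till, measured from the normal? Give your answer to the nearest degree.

Snell's law: sin θ₂ = (V₂/V₁)·sin θ₁ = (1361/4350)·sin 62.2° = 0.2768.
θ₂ = arcsin 0.2768 = 16.07° from the normal.

16°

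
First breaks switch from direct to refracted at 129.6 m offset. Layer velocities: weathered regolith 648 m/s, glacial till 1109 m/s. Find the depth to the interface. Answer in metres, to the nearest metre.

33 m

x_cross = 2h·√((V₂+V₁)/(V₂−V₁)) → h = x_cross / (2·√((V₂+V₁)/(V₂−V₁))).
√((V₂+V₁)/(V₂−V₁)) = √((1109+648)/(1109−648)) = 1.9522.
h = 129.6 / (2·1.9522) = 33.19 m.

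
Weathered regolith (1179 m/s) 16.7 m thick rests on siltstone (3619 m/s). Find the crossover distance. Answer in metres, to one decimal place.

46.8 m

θ_c = arcsin(1179/3619) = 19.01°, so cos θ_c = 0.9454 and tᵢ = 2h cos θ_c/V₁ = 0.0268 s.
At crossover x/V₁ = x/V₂ + tᵢ ⇒ x = tᵢ/(1/V₁ − 1/V₂) = 0.02678/(8.4818e-04 − 2.7632e-04) = 46.84 m.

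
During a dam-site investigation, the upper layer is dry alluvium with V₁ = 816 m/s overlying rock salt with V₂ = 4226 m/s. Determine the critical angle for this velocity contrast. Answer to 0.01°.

11.13°

Critical incidence: sin θ_c = V₁/V₂ = 816/4226 = 0.1931.
θ_c = arcsin 0.1931 = 11.13°.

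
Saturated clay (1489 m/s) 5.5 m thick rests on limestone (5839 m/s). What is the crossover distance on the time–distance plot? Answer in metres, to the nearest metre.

θ_c = arcsin(1489/5839) = 14.77°, so cos θ_c = 0.9669 and tᵢ = 2h cos θ_c/V₁ = 0.0071 s.
At crossover x/V₁ = x/V₂ + tᵢ ⇒ x = tᵢ/(1/V₁ − 1/V₂) = 0.00714/(6.7159e-04 − 1.7126e-04) = 14.28 m.

14 m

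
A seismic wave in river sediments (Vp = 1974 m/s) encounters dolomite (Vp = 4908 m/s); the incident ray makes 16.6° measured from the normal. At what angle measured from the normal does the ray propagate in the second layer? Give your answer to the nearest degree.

45°

Snell's law: sin θ₂ = (V₂/V₁)·sin θ₁ = (4908/1974)·sin 16.6° = 0.7103.
θ₂ = arcsin 0.7103 = 45.26° from the normal.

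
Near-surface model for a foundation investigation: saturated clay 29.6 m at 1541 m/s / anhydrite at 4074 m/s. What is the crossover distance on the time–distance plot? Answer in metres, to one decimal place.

88.1 m

θ_c = arcsin(1541/4074) = 22.23°, so cos θ_c = 0.9257 and tᵢ = 2h cos θ_c/V₁ = 0.0356 s.
At crossover x/V₁ = x/V₂ + tᵢ ⇒ x = tᵢ/(1/V₁ − 1/V₂) = 0.03556/(6.4893e-04 − 2.4546e-04) = 88.14 m.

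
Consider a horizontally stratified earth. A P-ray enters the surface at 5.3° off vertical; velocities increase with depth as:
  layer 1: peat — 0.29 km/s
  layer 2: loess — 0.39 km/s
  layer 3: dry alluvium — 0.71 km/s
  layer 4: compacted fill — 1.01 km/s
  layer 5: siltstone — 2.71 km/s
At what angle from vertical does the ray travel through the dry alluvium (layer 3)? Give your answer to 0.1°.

Ray parameter p = sin 5.3° / 0.29 = 3.1852e-01 s/km.
sin θ_3 = p·V_3 = 3.1852e-01 × 0.71 = 0.2261.
θ_3 = 13.07° from the vertical.

13.1°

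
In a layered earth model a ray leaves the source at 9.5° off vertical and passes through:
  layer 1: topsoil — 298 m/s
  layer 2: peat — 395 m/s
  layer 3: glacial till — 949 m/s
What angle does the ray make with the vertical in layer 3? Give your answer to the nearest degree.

Ray parameter p = sin 9.5° / 298 = 5.5385e-04 s/m.
sin θ_3 = p·V_3 = 5.5385e-04 × 949 = 0.5256.
θ_3 = arcsin 0.5256 = 31.71°.

32°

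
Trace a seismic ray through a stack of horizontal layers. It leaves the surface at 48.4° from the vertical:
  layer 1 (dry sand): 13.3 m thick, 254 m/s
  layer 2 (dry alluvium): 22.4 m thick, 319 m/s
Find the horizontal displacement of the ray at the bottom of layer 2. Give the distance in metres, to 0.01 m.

Apply Snell's law at each interface; in layer i the horizontal offset is hᵢ·tan θᵢ.
Layer 1: θ = 48.40°; offset = 13.3·tan 48.40° = 14.9802 m.
Layer 2: sin θ = 319·sin 48.4°/254 = 0.9392, θ = 69.91°; offset = 22.4·tan 69.91° = 61.2493 m.
Σ offsets = 76.2294 m.

76.23 m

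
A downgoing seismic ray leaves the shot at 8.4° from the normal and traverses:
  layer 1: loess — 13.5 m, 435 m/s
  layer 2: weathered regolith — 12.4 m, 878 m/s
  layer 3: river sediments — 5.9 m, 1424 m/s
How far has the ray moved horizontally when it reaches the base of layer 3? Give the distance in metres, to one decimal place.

9.0 m

Apply Snell's law at each interface; in layer i the horizontal offset is hᵢ·tan θᵢ.
Layer 1: θ = 8.40°; offset = 13.5·tan 8.40° = 1.994 m.
Layer 2: sin θ = 878·sin 8.4°/435 = 0.2949, θ = 17.15°; offset = 12.4·tan 17.15° = 3.826 m.
Layer 3: sin θ = 1424·sin 8.4°/435 = 0.4782, θ = 28.57°; offset = 5.9·tan 28.57° = 3.213 m.
Summing the layer offsets gives 9.032 m.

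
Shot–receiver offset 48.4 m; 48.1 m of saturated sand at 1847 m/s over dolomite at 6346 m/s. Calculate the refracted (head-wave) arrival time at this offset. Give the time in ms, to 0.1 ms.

57.5 ms

θ_c = arcsin(V₁/V₂) = arcsin(1847/6346) = 16.92°, cos θ_c = 0.9567.
Intercept time tᵢ = 2h cos θ_c / V₁ = 2·48.1·0.9567/1847 = 0.04983 s.
t = x/V₂ + tᵢ = 48.4/6346 + 0.04983 = 0.05746 s.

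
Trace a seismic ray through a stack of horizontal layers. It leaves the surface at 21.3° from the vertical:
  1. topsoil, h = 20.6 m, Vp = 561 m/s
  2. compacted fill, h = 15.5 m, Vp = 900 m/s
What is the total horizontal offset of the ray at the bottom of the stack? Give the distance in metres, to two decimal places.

p = sin θ₁/V₁ = sin 21.3°/561 = 6.4751e-04 s/m is conserved through the stack.
Layer 1: θ = 21.30°; offset = 20.6·tan 21.30° = 8.0316 m.
Layer 2: sin θ = p·900 = 0.5828 → θ = 35.64°; offset = 15.5·tan 35.64° = 11.1152 m.
Σ offsets = 19.1468 m.

19.15 m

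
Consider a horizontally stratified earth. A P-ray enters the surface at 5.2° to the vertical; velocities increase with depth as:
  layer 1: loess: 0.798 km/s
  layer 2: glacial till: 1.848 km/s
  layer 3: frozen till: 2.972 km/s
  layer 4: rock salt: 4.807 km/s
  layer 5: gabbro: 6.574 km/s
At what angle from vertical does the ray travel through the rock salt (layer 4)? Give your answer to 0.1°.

33.1°

Ray parameter p = sin 5.2° / 0.798 = 1.1357e-01 s/km.
sin θ_4 = p·V_4 = 1.1357e-01 × 4.807 = 0.5460.
θ_4 = arcsin 0.5460 = 33.09°.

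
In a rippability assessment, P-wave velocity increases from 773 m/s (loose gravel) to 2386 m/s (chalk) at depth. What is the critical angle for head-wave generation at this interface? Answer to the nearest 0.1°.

Critical incidence: sin θ_c = V₁/V₂ = 773/2386 = 0.3240.
θ_c = arcsin 0.3240 = 18.90°.

18.9°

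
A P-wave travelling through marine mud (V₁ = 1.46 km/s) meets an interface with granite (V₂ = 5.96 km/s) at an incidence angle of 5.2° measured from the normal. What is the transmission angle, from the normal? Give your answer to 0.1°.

21.7°

sin θ₁/V₁ = sin θ₂/V₂ ⇒ sin θ₂ = 5.96·sin 5.2°/1.46 = 5.96·0.0906/1.46 = 0.3700.
θ₂ = arcsin 0.3700 = 21.71° from the normal.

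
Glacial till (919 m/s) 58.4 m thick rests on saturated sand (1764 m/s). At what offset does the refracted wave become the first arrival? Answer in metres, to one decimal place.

208.1 m

x_cross = 2h·√((V₂+V₁)/(V₂−V₁)).
(V₂+V₁)/(V₂−V₁) = (1764+919)/(1764−919) = 3.1751; √ = 1.7819.
x_cross = 2·58.4·1.7819 = 208.13 m.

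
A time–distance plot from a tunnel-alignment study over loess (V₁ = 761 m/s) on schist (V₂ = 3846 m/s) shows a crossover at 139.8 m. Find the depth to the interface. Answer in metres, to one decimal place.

57.2 m

x_cross = 2h·√((V₂+V₁)/(V₂−V₁)) → h = x_cross / (2·√((V₂+V₁)/(V₂−V₁))).
√((V₂+V₁)/(V₂−V₁)) = √((3846+761)/(3846−761)) = 1.2220.
h = 139.8 / (2·1.2220) = 57.20 m.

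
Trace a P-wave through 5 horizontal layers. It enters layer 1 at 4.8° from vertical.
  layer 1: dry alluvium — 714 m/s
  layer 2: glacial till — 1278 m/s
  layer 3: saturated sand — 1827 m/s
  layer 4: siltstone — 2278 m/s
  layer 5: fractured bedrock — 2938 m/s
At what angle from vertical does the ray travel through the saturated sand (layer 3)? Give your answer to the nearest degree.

Ray parameter p = sin 4.8° / 714 = 1.1720e-04 s/m.
sin θ_3 = p·V_3 = 1.1720e-04 × 1827 = 0.2141.
θ_3 = arcsin 0.2141 = 12.36°.

12°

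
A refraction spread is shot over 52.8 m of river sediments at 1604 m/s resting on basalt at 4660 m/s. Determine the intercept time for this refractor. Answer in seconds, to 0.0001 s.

0.0618 s

θ_c = arcsin(V₁/V₂) = arcsin(1604/4660) = 20.13°; cos θ_c = 0.9389.
tᵢ = 2h·cos θ_c / V₁ = 2·52.8·0.9389 / 1604 = 0.06181 s.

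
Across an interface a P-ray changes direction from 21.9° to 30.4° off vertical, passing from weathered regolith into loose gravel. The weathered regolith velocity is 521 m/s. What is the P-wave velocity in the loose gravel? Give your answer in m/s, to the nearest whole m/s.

707 m/s

Snell's law: sin 21.9°/V₁ = sin 30.4°/V₂.
V₂ = V₁·sin 30.4°/sin 21.9° = 521 × 1.3567 = 706.84 m/s.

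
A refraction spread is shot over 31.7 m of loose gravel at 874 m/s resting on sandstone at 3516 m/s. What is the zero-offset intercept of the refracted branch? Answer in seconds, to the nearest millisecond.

0.070 s

tᵢ = 2h·√(V₂²−V₁²)/(V₁V₂).
√(V₂²−V₁²) = √(3516²−874²) = 3405.6 m/s.
tᵢ = 2·31.7·3405.6/(874·3516) = 0.07026 s.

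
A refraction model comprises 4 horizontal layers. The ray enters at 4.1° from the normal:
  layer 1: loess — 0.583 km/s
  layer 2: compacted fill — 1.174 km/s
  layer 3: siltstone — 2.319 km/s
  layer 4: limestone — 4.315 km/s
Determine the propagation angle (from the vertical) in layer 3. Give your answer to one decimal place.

Ray parameter p = sin 4.1° / 0.583 = 1.2264e-01 s/km.
sin θ_3 = p·V_3 = 1.2264e-01 × 2.319 = 0.2844.
θ_3 = arcsin 0.2844 = 16.52°.

16.5°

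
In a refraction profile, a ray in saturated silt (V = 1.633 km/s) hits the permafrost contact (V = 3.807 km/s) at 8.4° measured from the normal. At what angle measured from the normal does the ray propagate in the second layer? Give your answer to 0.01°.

sin θ₁/V₁ = sin θ₂/V₂ ⇒ sin θ₂ = 3.807·sin 8.4°/1.633 = 3.807·0.1461/1.633 = 0.3406.
θ₂ = sin⁻¹(0.3406) = 19.91° (from vertical).

19.91°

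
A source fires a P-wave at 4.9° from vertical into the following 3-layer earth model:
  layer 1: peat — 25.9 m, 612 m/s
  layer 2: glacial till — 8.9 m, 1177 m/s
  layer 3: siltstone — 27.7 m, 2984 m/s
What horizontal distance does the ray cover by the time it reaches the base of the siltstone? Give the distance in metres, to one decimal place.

16.4 m

Apply Snell's law at each interface; in layer i the horizontal offset is hᵢ·tan θᵢ.
Layer 1: θ = 4.90°; offset = 25.9·tan 4.90° = 2.220 m.
Layer 2: sin θ = 1177·sin 4.9°/612 = 0.1643, θ = 9.46°; offset = 8.9·tan 9.46° = 1.482 m.
Layer 3: sin θ = 2984·sin 4.9°/612 = 0.4165, θ = 24.61°; offset = 27.7·tan 24.61° = 12.689 m.
Σ offsets = 16.392 m.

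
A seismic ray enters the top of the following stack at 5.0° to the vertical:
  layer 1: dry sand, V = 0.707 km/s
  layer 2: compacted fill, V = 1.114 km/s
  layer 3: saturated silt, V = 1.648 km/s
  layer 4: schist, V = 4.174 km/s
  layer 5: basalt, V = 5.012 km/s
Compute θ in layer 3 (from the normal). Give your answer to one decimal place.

Snell's law across each interface conserves sin θ / V, so sin θ_3 = V_3·sin θ₁/V₁.
sin θ_3 = 1.648 × sin 5.0° / 0.707 = 0.2032.
θ_3 = 11.72° from the vertical.

11.7°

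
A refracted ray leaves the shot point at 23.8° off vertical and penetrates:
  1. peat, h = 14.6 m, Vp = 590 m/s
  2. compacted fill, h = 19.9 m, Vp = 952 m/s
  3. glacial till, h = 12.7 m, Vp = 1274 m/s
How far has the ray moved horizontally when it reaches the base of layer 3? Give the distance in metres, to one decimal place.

p = sin θ₁/V₁ = sin 23.8°/590 = 6.8398e-04 s/m is conserved through the stack.
Layer 1: θ = 23.80°; offset = 14.6·tan 23.80° = 6.439 m.
Layer 2: sin θ = p·952 = 0.6511 → θ = 40.63°; offset = 19.9·tan 40.63° = 17.073 m.
Layer 3: sin θ = p·1274 = 0.8714 → θ = 60.62°; offset = 12.7·tan 60.62° = 22.557 m.
Summing the layer offsets gives 46.070 m.

46.1 m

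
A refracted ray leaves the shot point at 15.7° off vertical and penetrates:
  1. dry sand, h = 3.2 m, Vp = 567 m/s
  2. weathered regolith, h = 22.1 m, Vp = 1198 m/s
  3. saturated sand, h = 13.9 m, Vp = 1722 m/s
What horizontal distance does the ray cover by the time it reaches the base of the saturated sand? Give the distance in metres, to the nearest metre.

Apply Snell's law at each interface; in layer i the horizontal offset is hᵢ·tan θᵢ.
Layer 1: θ = 15.70°; offset = 3.2·tan 15.70° = 0.899 m.
Layer 2: sin θ = 1198·sin 15.7°/567 = 0.5717, θ = 34.87°; offset = 22.1·tan 34.87° = 15.401 m.
Layer 3: sin θ = 1722·sin 15.7°/567 = 0.8218, θ = 55.27°; offset = 13.9·tan 55.27° = 20.050 m.
Σ offsets = 36.351 m.

36 m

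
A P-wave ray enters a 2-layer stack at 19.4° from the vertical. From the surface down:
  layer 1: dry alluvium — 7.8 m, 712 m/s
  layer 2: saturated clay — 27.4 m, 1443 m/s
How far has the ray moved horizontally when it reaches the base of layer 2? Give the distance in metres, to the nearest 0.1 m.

Ray parameter p = sin 19.4° / 712 m/s = 4.6652e-04 s/m.
Layer 1: θ = 19.40°; offset = 7.8·tan 19.40° = 2.747 m.
Layer 2: sin θ = p·1443 = 0.6732 → θ = 42.31°; offset = 27.4·tan 42.31° = 24.944 m.
Summing the layer offsets gives 27.691 m.

27.7 m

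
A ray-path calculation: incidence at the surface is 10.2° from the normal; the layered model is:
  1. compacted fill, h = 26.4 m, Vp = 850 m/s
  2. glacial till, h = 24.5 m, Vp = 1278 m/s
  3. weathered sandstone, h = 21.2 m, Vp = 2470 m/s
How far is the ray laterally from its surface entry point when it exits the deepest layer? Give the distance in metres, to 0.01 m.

24.24 m

Apply Snell's law at each interface; in layer i the horizontal offset is hᵢ·tan θᵢ.
Layer 1: θ = 10.20°; offset = 26.4·tan 10.20° = 4.7501 m.
Layer 2: sin θ = 1278·sin 10.2°/850 = 0.2663, θ = 15.44°; offset = 24.5·tan 15.44° = 6.7675 m.
Layer 3: sin θ = 2470·sin 10.2°/850 = 0.5146, θ = 30.97°; offset = 21.2·tan 30.97° = 12.7231 m.
Summing the layer offsets gives 24.2407 m.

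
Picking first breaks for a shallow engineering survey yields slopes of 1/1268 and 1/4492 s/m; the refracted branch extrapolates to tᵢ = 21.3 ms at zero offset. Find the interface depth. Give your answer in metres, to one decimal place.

θ_c = arcsin(1268/4492) = 16.40°; cos θ_c = 0.9593.
tᵢ = 2h cos θ_c/V₁ ⇒ h = tᵢ·V₁/(2 cos θ_c) = 0.0213·1268/(2·0.9593) = 14.08 m.

14.1 m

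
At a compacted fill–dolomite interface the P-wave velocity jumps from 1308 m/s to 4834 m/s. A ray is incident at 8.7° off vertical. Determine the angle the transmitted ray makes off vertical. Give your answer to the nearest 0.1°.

34.0°

sin θ₁/V₁ = sin θ₂/V₂ ⇒ sin θ₂ = 4834·sin 8.7°/1308 = 4834·0.1513/1308 = 0.5590.
θ₂ = arcsin 0.5590 = 33.99° from the normal.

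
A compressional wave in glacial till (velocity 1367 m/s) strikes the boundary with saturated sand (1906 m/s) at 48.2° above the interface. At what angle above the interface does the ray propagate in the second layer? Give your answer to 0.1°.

21.7°

Angle from the normal: 90° − 48.2° = 41.8°.
sin θ₁/V₁ = sin θ₂/V₂ ⇒ sin θ₂ = 1906·sin 41.8°/1367 = 1906·0.6665/1367 = 0.9293.
θ₂ = sin⁻¹(0.9293) = 68.33° (from vertical).
From the interface: 90° − 68.33° = 21.67°.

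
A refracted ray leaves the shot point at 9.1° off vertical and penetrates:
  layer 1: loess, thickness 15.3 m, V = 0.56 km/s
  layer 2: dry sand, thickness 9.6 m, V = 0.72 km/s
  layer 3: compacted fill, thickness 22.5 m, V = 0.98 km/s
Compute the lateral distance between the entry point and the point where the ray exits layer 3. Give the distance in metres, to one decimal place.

p = sin θ₁/V₁ = sin 9.1°/0.56 = 2.8243e-01 s/km is conserved through the stack.
Layer 1: θ = 9.10°; offset = 15.3·tan 9.10° = 2.451 m.
Layer 2: sin θ = p·0.72 = 0.2033 → θ = 11.73°; offset = 9.6·tan 11.73° = 1.994 m.
Layer 3: sin θ = p·0.98 = 0.2768 → θ = 16.07°; offset = 22.5·tan 16.07° = 6.481 m.
Summing the layer offsets gives 10.925 m.

10.9 m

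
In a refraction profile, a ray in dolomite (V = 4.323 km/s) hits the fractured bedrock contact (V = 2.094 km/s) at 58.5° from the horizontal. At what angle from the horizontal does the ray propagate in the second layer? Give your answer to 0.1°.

Convert to the normal: θ₁ = 90° − 58.5° = 31.5°.
Snell's law: sin θ₂ = (V₂/V₁)·sin θ₁ = (2.094/4.323)·sin 31.5° = 0.2531.
θ₂ = arcsin 0.2531 = 14.66° from the normal.
From the interface: 90° − 14.66° = 75.34°.

75.3°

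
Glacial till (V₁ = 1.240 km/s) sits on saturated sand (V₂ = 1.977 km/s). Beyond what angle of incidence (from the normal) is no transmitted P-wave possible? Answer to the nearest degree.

Critical incidence: sin θ_c = V₁/V₂ = 1.240/1.977 = 0.6272.
θ_c = arcsin 0.6272 = 38.84°.

39°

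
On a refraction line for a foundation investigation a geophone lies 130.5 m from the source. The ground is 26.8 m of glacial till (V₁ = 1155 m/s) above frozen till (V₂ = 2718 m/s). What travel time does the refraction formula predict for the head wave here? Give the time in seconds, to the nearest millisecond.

0.090 s

θ_c = arcsin(V₁/V₂) = arcsin(1155/2718) = 25.15°, cos θ_c = 0.9052.
Intercept time tᵢ = 2h cos θ_c / V₁ = 2·26.8·0.9052/1155 = 0.04201 s.
t = x/V₂ + tᵢ = 130.5/2718 + 0.04201 = 0.09002 s.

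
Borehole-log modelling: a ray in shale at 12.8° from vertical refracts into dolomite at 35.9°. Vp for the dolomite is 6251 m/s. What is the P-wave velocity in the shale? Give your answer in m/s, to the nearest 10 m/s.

2360 m/s

sin 12.8° = 0.2215; sin 35.9° = 0.5864.
V₁ = V₂·(sin θ₁/sin θ₂) = 6251·(0.2215/0.5864) = 2361.81 m/s.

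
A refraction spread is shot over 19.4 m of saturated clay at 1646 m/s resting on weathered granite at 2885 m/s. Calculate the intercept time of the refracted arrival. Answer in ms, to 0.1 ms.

tᵢ = 2h·√(V₂²−V₁²)/(V₁V₂).
√(V₂²−V₁²) = √(2885²−1646²) = 2369.4 m/s.
tᵢ = 2·19.4·2369.4/(1646·2885) = 0.01936 s.

19.4 ms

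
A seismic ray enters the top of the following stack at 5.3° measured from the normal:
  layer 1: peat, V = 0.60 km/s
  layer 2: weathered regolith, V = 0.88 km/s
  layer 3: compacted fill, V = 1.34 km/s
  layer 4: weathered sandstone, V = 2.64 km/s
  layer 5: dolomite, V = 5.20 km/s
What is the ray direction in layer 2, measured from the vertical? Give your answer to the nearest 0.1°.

Ray parameter p = sin 5.3° / 0.60 = 1.5395e-01 s/km.
sin θ_2 = p·V_2 = 1.5395e-01 × 0.88 = 0.1355.
θ_2 = 7.79° from the vertical.

7.8°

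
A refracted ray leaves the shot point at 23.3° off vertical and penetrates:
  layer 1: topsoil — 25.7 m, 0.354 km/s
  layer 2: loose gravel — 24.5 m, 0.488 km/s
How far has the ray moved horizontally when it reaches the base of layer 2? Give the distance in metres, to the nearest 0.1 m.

27.0 m

Apply Snell's law at each interface; in layer i the horizontal offset is hᵢ·tan θᵢ.
Layer 1: θ = 23.30°; offset = 25.7·tan 23.30° = 11.068 m.
Layer 2: sin θ = 0.488·sin 23.3°/0.354 = 0.5453, θ = 33.04°; offset = 24.5·tan 33.04° = 15.937 m.
Total horizontal offset = 27.005 m.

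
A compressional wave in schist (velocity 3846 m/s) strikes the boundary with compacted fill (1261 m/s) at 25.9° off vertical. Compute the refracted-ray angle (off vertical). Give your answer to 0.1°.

8.2°

Snell's law: sin θ₂ = (V₂/V₁)·sin θ₁ = (1261/3846)·sin 25.9° = 0.1432.
θ₂ = sin⁻¹(0.1432) = 8.23° (from vertical).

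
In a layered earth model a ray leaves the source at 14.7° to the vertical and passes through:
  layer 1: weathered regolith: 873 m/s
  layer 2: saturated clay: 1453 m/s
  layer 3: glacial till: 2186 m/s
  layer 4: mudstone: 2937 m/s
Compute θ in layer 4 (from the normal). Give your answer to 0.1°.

58.6°

Ray parameter p = sin 14.7° / 873 = 2.9067e-04 s/m.
sin θ_4 = p·V_4 = 2.9067e-04 × 2937 = 0.8537.
θ_4 = arcsin 0.8537 = 58.62°.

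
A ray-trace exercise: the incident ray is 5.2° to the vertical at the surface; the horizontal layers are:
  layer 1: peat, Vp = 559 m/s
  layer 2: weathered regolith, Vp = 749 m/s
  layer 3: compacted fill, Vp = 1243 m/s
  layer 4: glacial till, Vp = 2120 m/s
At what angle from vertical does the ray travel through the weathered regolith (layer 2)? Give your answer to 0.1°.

Ray parameter p = sin 5.2° / 559 = 1.6213e-04 s/m.
sin θ_2 = p·V_2 = 1.6213e-04 × 749 = 0.1214.
θ_2 = arcsin 0.1214 = 6.98°.

7.0°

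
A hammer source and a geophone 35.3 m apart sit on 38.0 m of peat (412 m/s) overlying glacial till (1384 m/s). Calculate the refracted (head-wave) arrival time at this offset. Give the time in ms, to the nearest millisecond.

t = x/V₂ + 2h·√(V₂²−V₁²)/(V₁V₂).
√(V₂²−V₁²) = √(1384²−412²) = 1321.3 m/s; delay term = 2·38.0·1321.3/(412·1384) = 0.17610 s.
t = 35.3/1384 + 0.17610 = 0.20161 s.

202 ms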